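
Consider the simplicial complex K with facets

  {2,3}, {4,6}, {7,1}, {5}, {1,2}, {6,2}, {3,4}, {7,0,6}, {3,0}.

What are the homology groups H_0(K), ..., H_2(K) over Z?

H_0 ≅ Z^2,  H_1 ≅ Z^3,  H_2 = 0.

Take the total order 0 < 1 < 2 < 3 < 4 < 5 < 6 < 7 on the vertex set. Then K (dimension 2) consists of the simplices:

  0-simplices (8): [0], [1], [2], [3], [4], [5], [6], [7]
  1-simplices (10): [0,3], [0,6], [0,7], [1,2], [1,7], [2,3], [2,6], [3,4], [4,6], [6,7]
  2-simplices (1): [0,6,7]

Hence C_0 ≅ Z^8, C_1 ≅ Z^10, C_2 ≅ Z^1.

Boundary ∂_1: C_1 → C_0 is given by ∂[p,q] = [q] − [p]. For instance
  ∂[0,3] = [3] − [0].
The 8×10 boundary matrix has rank 6 and Smith normal form diag(1,1,1,1,1,1).

∂_2: C_2 → C_1 maps a triangle to the signed sum of its edges. For instance
  ∂[0,6,7] = [6,7] − [0,7] + [0,6].
As a 10×1 matrix over Z this has rank 1, with invariant factors (1).

Now H_k = ker ∂_k / im ∂_{k+1}, so:

  H_0: rank C_0 − rank ∂_1 = 8 − 6 = 2, and the invariant factors of ∂_1 are all 1, so H_0 ≅ Z^2.
  H_1: rank ker ∂_1 − rank ∂_2 = (10 − 6) − 1 = 3, and the invariant factors of ∂_2 are all 1, so H_1 ≅ Z^3.
  H_2: rank ker ∂_2 − rank ∂_3 = (1 − 1) − 0 = 0, and there is no ∂_3, so H_2 ≅ 0.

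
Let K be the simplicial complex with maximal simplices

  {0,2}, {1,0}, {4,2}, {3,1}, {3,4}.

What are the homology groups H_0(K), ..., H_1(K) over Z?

Order the vertices as 0 < 1 < 2 < 3 < 4. Listing each simplex with vertices in this order, K has dimension 1 with simplices:

  0-simplices (5): [0], [1], [2], [3], [4]
  1-simplices (5): [0,1], [0,2], [1,3], [2,4], [3,4]

giving chain groups C_0 ≅ Z^5, C_1 ≅ Z^5.

The boundary map ∂_1: C_1 → C_0 maps an edge to its endpoints' difference, ∂[p,q] = q − p.
As a 5×5 matrix over Z this has rank 4, with invariant factors (1,1,1,1).

Now H_k = ker ∂_k / im ∂_{k+1}, so:

  H_0: rank C_0 − rank ∂_1 = 5 − 4 = 1, and the invariant factors of ∂_1 are all 1, so H_0 = Z.
  H_1: rank ker ∂_1 − rank ∂_2 = (5 − 4) − 0 = 1, and there is no ∂_2, so H_1 = Z.

(K is a triangulation of the circle S^1.)

H_0 ≅ Z,  H_1 ≅ Z.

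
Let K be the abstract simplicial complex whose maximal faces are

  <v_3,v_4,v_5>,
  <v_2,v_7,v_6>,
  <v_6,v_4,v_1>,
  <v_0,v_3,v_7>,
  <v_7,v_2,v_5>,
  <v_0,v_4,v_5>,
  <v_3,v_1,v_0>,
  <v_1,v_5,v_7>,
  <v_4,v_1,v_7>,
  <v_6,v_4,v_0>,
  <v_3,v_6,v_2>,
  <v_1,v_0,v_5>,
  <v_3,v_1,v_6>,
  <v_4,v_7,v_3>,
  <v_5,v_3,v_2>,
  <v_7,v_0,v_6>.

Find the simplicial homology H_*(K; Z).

Take the total order v_0 < v_1 < v_2 < v_3 < v_4 < v_5 < v_6 < v_7 on the vertex set. Then K (dimension 2) consists of the simplices:

  0-simplices (8): [v_0], [v_1], [v_2], [v_3], [v_4], [v_5], [v_6], [v_7]
  1-simplices (24): (24 of them)
  2-simplices (16): (16 of them)

Hence C_0 ≅ Z^8, C_1 ≅ Z^24, C_2 ≅ Z^16.

The boundary map ∂_1: C_1 → C_0 maps an edge to its endpoints' difference, ∂[p,q] = q − p.
This gives a 8×24 integer matrix of rank 7; reducing to Smith normal form yields diagonal entries (1,1,1,1,1,1,1).

∂_2: C_2 → C_1 acts by ∂[p,q,r] = [q,r] − [p,r] + [p,q]. For instance
  ∂[v_0,v_1,v_3] = [v_1,v_3] − [v_0,v_3] + [v_0,v_1],
  ∂[v_1,v_4,v_7] = [v_4,v_7] − [v_1,v_7] + [v_1,v_4].
As a 24×16 matrix over Z this has rank 15, with invariant factors (1,1,1,1,1,1,1,1,1,1,1,1,1,1,1).

Now H_k = ker ∂_k / im ∂_{k+1}, so:

  H_0: rank C_0 − rank ∂_1 = 8 − 7 = 1, and the invariant factors of ∂_1 are all 1, so H_0 = Z.
  H_1: rank ker ∂_1 − rank ∂_2 = (24 − 7) − 15 = 2, and the invariant factors of ∂_2 are all 1, so H_1 = Z^2.
  H_2: rank ker ∂_2 − rank ∂_3 = (16 − 15) − 0 = 1, and there is no ∂_3, so H_2 = Z.

As a check, the Euler characteristic is 8 − 24 + 16 = 0, which agrees with 1 − 2 + 1 = 0.
(K is a triangulation of the torus T^2.)

H_0 ≅ Z,  H_1 ≅ Z^2,  H_2 ≅ Z.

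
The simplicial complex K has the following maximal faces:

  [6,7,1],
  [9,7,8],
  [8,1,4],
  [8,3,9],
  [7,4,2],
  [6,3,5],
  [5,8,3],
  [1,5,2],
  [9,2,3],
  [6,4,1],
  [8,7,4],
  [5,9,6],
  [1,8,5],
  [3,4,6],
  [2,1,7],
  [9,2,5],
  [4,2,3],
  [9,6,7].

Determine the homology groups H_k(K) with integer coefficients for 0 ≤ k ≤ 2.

H_0 = Z,  H_1 = Z ⊕ Z/2,  H_2 = 0.

Order the vertices as 1 < 2 < 3 < 4 < 5 < 6 < 7 < 8 < 9. Listing each simplex with vertices in this order, K has dimension 2 with simplices:

  0-simplices (9): [1], [2], [3], [4], [5], [6], [7], [8], [9]
  1-simplices (27): (27 of them)
  2-simplices (18): [1,2,5], [1,2,7], [1,4,6], [1,4,8], [1,5,8], [1,6,7], [2,3,4], [2,3,9], [2,4,7], [2,5,9], [3,4,6], [3,5,6], [3,5,8], [3,8,9], [4,7,8], [5,6,9], [6,7,9], [7,8,9]

so the chain groups are C_0 ≅ Z^9, C_1 ≅ Z^27, C_2 ≅ Z^18.

Boundary ∂_1: C_1 → C_0 sends each edge [p,q] (with p < q) to q − p. For instance
  ∂[4,6] = [6] − [4].
The 9×27 boundary matrix has rank 8 and Smith normal form diag(1,1,1,1,1,1,1,1).

∂_2: C_2 → C_1 acts by ∂[p,q,r] = [q,r] − [p,r] + [p,q]. For instance
  ∂[2,3,4] = [3,4] − [2,4] + [2,3],
  ∂[1,4,6] = [4,6] − [1,6] + [1,4].
The 27×18 boundary matrix has rank 18 and Smith normal form diag(1,1,1,1,1,1,1,1,1,1,1,1,1,1,1,1,1,2).

Reading off H_k = ker ∂_k / im ∂_{k+1}:

  H_0: rank C_0 − rank ∂_1 = 9 − 8 = 1, and the invariant factors of ∂_1 are all 1, so H_0 = Z.
  H_1: rank ker ∂_1 − rank ∂_2 = (27 − 8) − 18 = 1, and ∂_2 has invariant factor 2 > 1, so H_1 = Z ⊕ Z/2.
  H_2: rank ker ∂_2 − rank ∂_3 = (18 − 18) − 0 = 0, and there is no ∂_3, so H_2 = 0.

As a check, the Euler characteristic is 9 − 27 + 18 = 0, which agrees with 1 − 1 + 0 = 0.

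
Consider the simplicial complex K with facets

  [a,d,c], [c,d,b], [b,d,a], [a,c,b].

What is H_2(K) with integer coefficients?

K has 4 vertices, 6 edges, 4 triangles.
rank ∂_2 = 3, rank ∂_3 = 0 ⇒ b_2 = 4 − 3 − 0 = 1. So H_2 = Z.

H_2 ≅ Z.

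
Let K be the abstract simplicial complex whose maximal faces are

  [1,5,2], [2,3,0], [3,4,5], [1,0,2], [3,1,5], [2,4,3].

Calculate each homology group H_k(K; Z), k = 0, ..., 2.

H_0 = Z,  H_1 = Z,  H_2 = 0.

K has 6 vertices, 12 edges, 6 triangles.
rank ∂_0 = 0, rank ∂_1 = 5 ⇒ b_0 = 6 − 0 − 5 = 1; all invariant factors of ∂_1 are 1 so no torsion. So H_0 = Z.
rank ∂_1 = 5, rank ∂_2 = 6 ⇒ b_1 = 12 − 5 − 6 = 1; all invariant factors of ∂_2 are 1 so no torsion. So H_1 = Z.
rank ∂_2 = 6, rank ∂_3 = 0 ⇒ b_2 = 6 − 6 − 0 = 0. So H_2 = 0.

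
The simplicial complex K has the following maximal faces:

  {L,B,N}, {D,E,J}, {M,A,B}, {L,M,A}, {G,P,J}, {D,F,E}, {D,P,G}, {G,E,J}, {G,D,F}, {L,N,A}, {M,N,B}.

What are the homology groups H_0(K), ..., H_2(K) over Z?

We work with the vertex ordering A < B < D < E < F < G < J < L < M < N < P. The simplices of K, each written with vertices in increasing order, are:

  0-simplices (11): A, B, D, E, F, G, J, L, M, N, P
  1-simplices (22): AB, AL, AM, AN, BL, BM, BN, DE, DF, DG, DJ, DP, EF, EG, EJ, FG, GJ, GP, JP, LM, LN, MN
  2-simplices (11): ABM, ALM, ALN, BLN, BMN, DEF, DEJ, DFG, DGP, EGJ, GJP

so the chain groups are C_0 ≅ Z^11, C_1 ≅ Z^22, C_2 ≅ Z^11.

The boundary map ∂_1: C_1 → C_0 is given by ∂[p,q] = [q] − [p].
The resulting 11×22 matrix has rank 9, and its Smith normal form has invariant factors (1,1,1,1,1,1,1,1,1).

The boundary map ∂_2: C_2 → C_1 sends each 2-simplex [p,q,r] to [q,r] − [p,r] + [p,q]. For instance
  ∂EGJ = GJ − EJ + EG,
  ∂DFG = FG − DG + DF.
This gives a 22×11 integer matrix of rank 11; reducing to Smith normal form yields diagonal entries (1,1,1,1,1,1,1,1,1,1,1).

From H_k ≅ ker(∂_k) / im(∂_{k+1}) we obtain:

  H_0: rank C_0 − rank ∂_1 = 11 − 9 = 2, and the invariant factors of ∂_1 are all 1, so H_0 ≅ Z^2.
  H_1: rank ker ∂_1 − rank ∂_2 = (22 − 9) − 11 = 2, and the invariant factors of ∂_2 are all 1, so H_1 ≅ Z^2.
  H_2: rank ker ∂_2 − rank ∂_3 = (11 − 11) − 0 = 0, and there is no ∂_3, so H_2 ≅ 0.

(K is a triangulation of the disjoint union of the Möbius band and the cylinder S^1 x I.)

H_0 ≅ Z^2,  H_1 ≅ Z^2,  H_2 = 0.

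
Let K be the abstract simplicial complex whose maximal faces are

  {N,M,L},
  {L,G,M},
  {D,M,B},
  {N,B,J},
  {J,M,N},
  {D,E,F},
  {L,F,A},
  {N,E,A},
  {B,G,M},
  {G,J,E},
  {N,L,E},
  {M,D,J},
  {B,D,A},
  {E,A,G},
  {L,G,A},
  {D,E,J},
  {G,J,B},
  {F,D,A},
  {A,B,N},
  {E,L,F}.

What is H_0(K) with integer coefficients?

Fix the vertex order A < B < D < E < F < G < J < L < M < N and write every simplex with vertices in increasing order. Then dim K = 2 and the simplices of K are:

  0-simplices (10): A, B, D, E, F, G, J, L, M, N
  1-simplices (30): AB, AD, AE, AF, AG, AL, AN, BD, BG, BJ, BM, BN, DE, DF, DJ, DM, EF, EG, EJ, EL, EN, FL, GJ, GL, GM, JM, JN, LM, LN, MN
  2-simplices (20): ABD, ABN, ADF, AEG, AEN, AFL, AGL, BDM, BGJ, BGM, BJN, DEF, DEJ, DJM, EFL, EGJ, ELN, GLM, JMN, LMN

so the chain groups are C_0 ≅ Z^10, C_1 ≅ Z^30, C_2 ≅ Z^20.

The boundary map ∂_1: C_1 → C_0 is given by ∂[p,q] = [q] − [p].
As a 10×30 matrix over Z this has rank 9, with invariant factors (1,1,1,1,1,1,1,1,1).

Boundary ∂_2: C_2 → C_1 acts by ∂[p,q,r] = [q,r] − [p,r] + [p,q]. For instance
  ∂LMN = MN − LN + LM,
  ∂ELN = LN − EN + EL.
This gives a 30×20 integer matrix of rank 20; reducing to Smith normal form yields diagonal entries (1,1,1,1,1,1,1,1,1,1,1,1,1,1,1,1,1,1,1,2).

From H_k ≅ ker(∂_k) / im(∂_{k+1}) we obtain:

  H_0: rank C_0 − rank ∂_1 = 10 − 9 = 1, and the invariant factors of ∂_1 are all 1, so H_0 = Z.

(K is a triangulation of the Klein bottle.)

H_0 = Z.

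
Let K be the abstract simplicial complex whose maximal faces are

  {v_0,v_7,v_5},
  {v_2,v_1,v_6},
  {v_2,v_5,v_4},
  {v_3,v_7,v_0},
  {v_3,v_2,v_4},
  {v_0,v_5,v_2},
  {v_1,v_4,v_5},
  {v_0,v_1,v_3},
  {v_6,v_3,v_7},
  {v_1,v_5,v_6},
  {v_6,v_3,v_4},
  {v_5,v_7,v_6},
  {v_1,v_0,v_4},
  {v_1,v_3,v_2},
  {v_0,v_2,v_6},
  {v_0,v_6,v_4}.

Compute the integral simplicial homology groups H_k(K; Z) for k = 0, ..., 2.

H_0 = Z,  H_1 = Z^2,  H_2 = Z.

We work with the vertex ordering v_0 < v_1 < v_2 < v_3 < v_4 < v_5 < v_6 < v_7. The simplices of K, each written with vertices in increasing order, are:

  0-simplices (8): [v_0], [v_1], [v_2], [v_3], [v_4], [v_5], [v_6], [v_7]
  1-simplices (24): (24 of them)
  2-simplices (16): (16 of them)

giving chain groups C_0 ≅ Z^8, C_1 ≅ Z^24, C_2 ≅ Z^16.

The boundary map ∂_1: C_1 → C_0 sends each edge [p,q] (with p < q) to q − p. For instance
  ∂[v_4,v_5] = [v_5] − [v_4].
The resulting 8×24 matrix has rank 7, and its Smith normal form has invariant factors (1,1,1,1,1,1,1).

∂_2: C_2 → C_1 acts by ∂[p,q,r] = [q,r] − [p,r] + [p,q]. For instance
  ∂[v_0,v_5,v_7] = [v_5,v_7] − [v_0,v_7] + [v_0,v_5],
  ∂[v_0,v_4,v_6] = [v_4,v_6] − [v_0,v_6] + [v_0,v_4].
As a 24×16 matrix over Z this has rank 15, with invariant factors (1,1,1,1,1,1,1,1,1,1,1,1,1,1,1).

Computing H_k = (kernel of ∂_k) / (image of ∂_{k+1}):

  H_0: rank C_0 − rank ∂_1 = 8 − 7 = 1, and the invariant factors of ∂_1 are all 1, so H_0 = Z.
  H_1: rank ker ∂_1 − rank ∂_2 = (24 − 7) − 15 = 2, and the invariant factors of ∂_2 are all 1, so H_1 = Z^2.
  H_2: rank ker ∂_2 − rank ∂_3 = (16 − 15) − 0 = 1, and there is no ∂_3, so H_2 = Z.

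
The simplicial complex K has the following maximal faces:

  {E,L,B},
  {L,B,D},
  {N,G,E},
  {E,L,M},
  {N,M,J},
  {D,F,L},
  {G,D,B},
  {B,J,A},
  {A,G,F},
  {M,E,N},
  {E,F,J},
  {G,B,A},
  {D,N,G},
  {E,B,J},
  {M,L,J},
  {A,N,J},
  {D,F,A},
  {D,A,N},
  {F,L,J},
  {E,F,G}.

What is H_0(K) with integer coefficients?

Order the vertices as A < B < D < E < F < G < J < L < M < N. Listing each simplex with vertices in this order, K has dimension 2 with simplices:

  0-simplices (10): A, B, D, E, F, G, J, L, M, N
  1-simplices (30): AB, AD, AF, AG, AJ, AN, BD, BE, BG, BJ, BL, DF, DG, DL, DN, EF, EG, EJ, EL, EM, EN, FG, FJ, FL, GN, JL, JM, JN, LM, MN
  2-simplices (20): ABG, ABJ, ADF, ADN, AFG, AJN, BDG, BDL, BEJ, BEL, DFL, DGN, EFG, EFJ, EGN, ELM, EMN, FJL, JLM, JMN

giving chain groups C_0 ≅ Z^10, C_1 ≅ Z^30, C_2 ≅ Z^20.

Boundary ∂_1: C_1 → C_0 sends each edge [p,q] (with p < q) to q − p.
This gives a 10×30 integer matrix of rank 9; reducing to Smith normal form yields diagonal entries (1,1,1,1,1,1,1,1,1).

Boundary ∂_2: C_2 → C_1 maps a triangle to the signed sum of its edges. For instance
  ∂BEJ = EJ − BJ + BE,
  ∂BDG = DG − BG + BD.
The 30×20 boundary matrix has rank 20 and Smith normal form diag(1,1,1,1,1,1,1,1,1,1,1,1,1,1,1,1,1,1,1,2).

Computing H_k = (kernel of ∂_k) / (image of ∂_{k+1}):

  H_0: rank C_0 − rank ∂_1 = 10 − 9 = 1, and the invariant factors of ∂_1 are all 1, so H_0 = Z.

H_0 = Z.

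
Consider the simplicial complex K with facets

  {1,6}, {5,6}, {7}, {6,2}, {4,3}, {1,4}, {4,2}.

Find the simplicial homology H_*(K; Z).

Fix the vertex order 1 < 2 < 3 < 4 < 5 < 6 < 7 and write every simplex with vertices in increasing order. Then dim K = 1 and the simplices of K are:

  0-simplices (7): [1], [2], [3], [4], [5], [6], [7]
  1-simplices (6): [1,4], [1,6], [2,4], [2,6], [3,4], [5,6]

Hence C_0 ≅ Z^7, C_1 ≅ Z^6.

The boundary map ∂_1: C_1 → C_0 sends each edge [p,q] (with p < q) to q − p.
As a 7×6 matrix over Z this has rank 5, with invariant factors (1,1,1,1,1).

From H_k ≅ ker(∂_k) / im(∂_{k+1}) we obtain:

  H_0: rank C_0 − rank ∂_1 = 7 − 5 = 2, and the invariant factors of ∂_1 are all 1, so H_0 ≅ Z^2.
  H_1: rank ker ∂_1 − rank ∂_2 = (6 − 5) − 0 = 1, and there is no ∂_2, so H_1 ≅ Z.

As a check, the Euler characteristic is 7 − 6 = 1, which agrees with 2 − 1 = 1.

H_0 = Z^2,  H_1 = Z.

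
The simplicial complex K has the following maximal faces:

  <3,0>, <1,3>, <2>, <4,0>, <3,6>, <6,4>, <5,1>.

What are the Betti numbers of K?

b_0 = 2, b_1 = 1.

Fix the vertex order 0 < 1 < 2 < 3 < 4 < 5 < 6 and write every simplex with vertices in increasing order. Then dim K = 1 and the simplices of K are:

  0-simplices (7): [0], [1], [2], [3], [4], [5], [6]
  1-simplices (6): [0,3], [0,4], [1,3], [1,5], [3,6], [4,6]

Hence C_0 ≅ Z^7, C_1 ≅ Z^6.

Boundary ∂_1: C_1 → C_0 maps an edge to its endpoints' difference, ∂[p,q] = q − p. For instance
  ∂[1,3] = [3] − [1].
As a 7×6 matrix over Z this has rank 5, with invariant factors (1,1,1,1,1).

Reading off H_k = ker ∂_k / im ∂_{k+1}:

  H_0: rank C_0 − rank ∂_1 = 7 − 5 = 2, and the invariant factors of ∂_1 are all 1, so H_0 ≅ Z^2.
  H_1: rank ker ∂_1 − rank ∂_2 = (6 − 5) − 0 = 1, and there is no ∂_2, so H_1 ≅ Z.

Hence the Betti numbers are b_0 = 2, b_1 = 1.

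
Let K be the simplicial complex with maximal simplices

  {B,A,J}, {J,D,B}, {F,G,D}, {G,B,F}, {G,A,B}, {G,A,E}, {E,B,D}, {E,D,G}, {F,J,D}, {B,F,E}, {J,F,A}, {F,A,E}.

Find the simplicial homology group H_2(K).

H_2 = 0.

Fix the vertex order A < B < D < E < F < G < J and write every simplex with vertices in increasing order. Then dim K = 2 and the simplices of K are:

  0-simplices (7): A, B, D, E, F, G, J
  1-simplices (18): AB, AE, AF, AG, AJ, BD, BE, BF, BG, BJ, DE, DF, DG, DJ, EF, EG, FG, FJ
  2-simplices (12): ABG, ABJ, AEF, AEG, AFJ, BDE, BDJ, BEF, BFG, DEG, DFG, DFJ

so the chain groups are C_0 ≅ Z^7, C_1 ≅ Z^18, C_2 ≅ Z^12.

Boundary ∂_1: C_1 → C_0 maps an edge to its endpoints' difference, ∂[p,q] = q − p. For instance
  ∂BG = G − B.
The resulting 7×18 matrix has rank 6, and its Smith normal form has invariant factors (1,1,1,1,1,1).

The boundary map ∂_2: C_2 → C_1 sends each 2-simplex [p,q,r] to [q,r] − [p,r] + [p,q]. For instance
  ∂BFG = FG − BG + BF,
  ∂BDJ = DJ − BJ + BD.
This gives a 18×12 integer matrix of rank 12; reducing to Smith normal form yields diagonal entries (1,1,1,1,1,1,1,1,1,1,1,2).

Computing H_k = (kernel of ∂_k) / (image of ∂_{k+1}):

  H_2: rank ker ∂_2 − rank ∂_3 = (12 − 12) − 0 = 0, and there is no ∂_3, so H_2 ≅ 0.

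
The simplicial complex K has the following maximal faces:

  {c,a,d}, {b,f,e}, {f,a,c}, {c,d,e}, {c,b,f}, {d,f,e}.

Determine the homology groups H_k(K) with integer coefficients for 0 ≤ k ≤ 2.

We work with the vertex ordering a < b < c < d < e < f. The simplices of K, each written with vertices in increasing order, are:

  0-simplices (6): a, b, c, d, e, f
  1-simplices (12): ac, ad, af, bc, be, bf, cd, ce, cf, de, df, ef
  2-simplices (6): acd, acf, bcf, bef, cde, def

giving chain groups C_0 ≅ Z^6, C_1 ≅ Z^12, C_2 ≅ Z^6.

Boundary ∂_1: C_1 → C_0 sends each edge [p,q] (with p < q) to q − p.
As a 6×12 matrix over Z this has rank 5, with invariant factors (1,1,1,1,1).

The boundary map ∂_2: C_2 → C_1 sends each 2-simplex [p,q,r] to [q,r] − [p,r] + [p,q]. For instance
  ∂acd = cd − ad + ac,
  ∂acf = cf − af + ac.
This gives a 12×6 integer matrix of rank 6; reducing to Smith normal form yields diagonal entries (1,1,1,1,1,1).

Now H_k = ker ∂_k / im ∂_{k+1}, so:

  H_0: rank C_0 − rank ∂_1 = 6 − 5 = 1, and the invariant factors of ∂_1 are all 1, so H_0 ≅ Z.
  H_1: rank ker ∂_1 − rank ∂_2 = (12 − 5) − 6 = 1, and the invariant factors of ∂_2 are all 1, so H_1 ≅ Z.
  H_2: rank ker ∂_2 − rank ∂_3 = (6 − 6) − 0 = 0, and there is no ∂_3, so H_2 ≅ 0.

(K is a triangulation of the cylinder S^1 x I.)

H_0 ≅ Z,  H_1 ≅ Z,  H_2 = 0.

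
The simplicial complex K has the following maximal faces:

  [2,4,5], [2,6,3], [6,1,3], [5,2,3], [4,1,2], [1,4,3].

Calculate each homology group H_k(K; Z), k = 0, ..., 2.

H_0 ≅ Z,  H_1 ≅ Z,  H_2 = 0.

Take the total order 1 < 2 < 3 < 4 < 5 < 6 on the vertex set. Then K (dimension 2) consists of the simplices:

  0-simplices (6): [1], [2], [3], [4], [5], [6]
  1-simplices (12): [1,2], [1,3], [1,4], [1,6], [2,3], [2,4], [2,5], [2,6], [3,4], [3,5], [3,6], [4,5]
  2-simplices (6): [1,2,4], [1,3,4], [1,3,6], [2,3,5], [2,3,6], [2,4,5]

so the chain groups are C_0 ≅ Z^6, C_1 ≅ Z^12, C_2 ≅ Z^6.

Boundary ∂_1: C_1 → C_0 sends each edge [p,q] (with p < q) to q − p. For instance
  ∂[2,6] = [6] − [2].
The resulting 6×12 matrix has rank 5, and its Smith normal form has invariant factors (1,1,1,1,1).

∂_2: C_2 → C_1 maps a triangle to the signed sum of its edges. For instance
  ∂[2,3,5] = [3,5] − [2,5] + [2,3],
  ∂[1,3,4] = [3,4] − [1,4] + [1,3].
As a 12×6 matrix over Z this has rank 6, with invariant factors (1,1,1,1,1,1).

From H_k ≅ ker(∂_k) / im(∂_{k+1}) we obtain:

  H_0: rank C_0 − rank ∂_1 = 6 − 5 = 1, and the invariant factors of ∂_1 are all 1, so H_0 = Z.
  H_1: rank ker ∂_1 − rank ∂_2 = (12 − 5) − 6 = 1, and the invariant factors of ∂_2 are all 1, so H_1 = Z.
  H_2: rank ker ∂_2 − rank ∂_3 = (6 − 6) − 0 = 0, and there is no ∂_3, so H_2 = 0.

As a check, the Euler characteristic is 6 − 12 + 6 = 0, which agrees with 1 − 1 + 0 = 0.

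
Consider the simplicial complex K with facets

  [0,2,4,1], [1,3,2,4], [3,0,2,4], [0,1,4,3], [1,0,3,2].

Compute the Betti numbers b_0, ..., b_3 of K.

Take the total order 0 < 1 < 2 < 3 < 4 on the vertex set. Then K (dimension 3) consists of the simplices:

  0-simplices (5): [0], [1], [2], [3], [4]
  1-simplices (10): [0,1], [0,2], [0,3], [0,4], [1,2], [1,3], [1,4], [2,3], [2,4], [3,4]
  2-simplices (10): [0,1,2], [0,1,3], [0,1,4], [0,2,3], [0,2,4], [0,3,4], [1,2,3], [1,2,4], [1,3,4], [2,3,4]
  3-simplices (5): [0,1,2,3], [0,1,2,4], [0,1,3,4], [0,2,3,4], [1,2,3,4]

Hence C_0 ≅ Z^5, C_1 ≅ Z^10, C_2 ≅ Z^10, C_3 ≅ Z^5.

Boundary ∂_1: C_1 → C_0 sends each edge [p,q] (with p < q) to q − p. For instance
  ∂[2,3] = [3] − [2].
The resulting 5×10 matrix has rank 4, and its Smith normal form has invariant factors (1,1,1,1).

∂_2: C_2 → C_1 maps a triangle to the signed sum of its edges. For instance
  ∂[2,3,4] = [3,4] − [2,4] + [2,3],
  ∂[0,1,2] = [1,2] − [0,2] + [0,1].
The resulting 10×10 matrix has rank 6, and its Smith normal form has invariant factors (1,1,1,1,1,1).

The boundary map ∂_3: C_3 → C_2 sends each 3-simplex σ to the alternating sum Σ_i (−1)^i (σ with its i-th vertex removed). For instance
  ∂[1,2,3,4] = [2,3,4] − [1,3,4] + [1,2,4] − [1,2,3],
  ∂[0,1,3,4] = [1,3,4] − [0,3,4] + [0,1,4] − [0,1,3].
This gives a 10×5 integer matrix of rank 4; reducing to Smith normal form yields diagonal entries (1,1,1,1).

Reading off H_k = ker ∂_k / im ∂_{k+1}:

  H_0: rank C_0 − rank ∂_1 = 5 − 4 = 1, and the invariant factors of ∂_1 are all 1, so H_0 ≅ Z.
  H_1: rank ker ∂_1 − rank ∂_2 = (10 − 4) − 6 = 0, and the invariant factors of ∂_2 are all 1, so H_1 ≅ 0.
  H_2: rank ker ∂_2 − rank ∂_3 = (10 − 6) − 4 = 0, and the invariant factors of ∂_3 are all 1, so H_2 ≅ 0.
  H_3: rank ker ∂_3 − rank ∂_4 = (5 − 4) − 0 = 1, and there is no ∂_4, so H_3 ≅ Z.

Hence the Betti numbers are b_0 = 1, b_1 = 0, b_2 = 0, b_3 = 1.

b_0 = 1, b_1 = 0, b_2 = 0, b_3 = 1.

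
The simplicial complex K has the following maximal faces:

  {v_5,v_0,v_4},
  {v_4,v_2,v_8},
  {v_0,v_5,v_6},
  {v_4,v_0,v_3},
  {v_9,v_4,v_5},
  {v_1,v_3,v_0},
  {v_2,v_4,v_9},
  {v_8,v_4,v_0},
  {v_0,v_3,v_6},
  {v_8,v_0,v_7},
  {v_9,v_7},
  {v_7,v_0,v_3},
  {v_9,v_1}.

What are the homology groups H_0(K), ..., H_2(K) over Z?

H_0 ≅ Z,  H_1 ≅ Z^2,  H_2 = 0.

Fix the vertex order v_0 < v_1 < v_2 < v_3 < v_4 < v_5 < v_6 < v_7 < v_8 < v_9 and write every simplex with vertices in increasing order. Then dim K = 2 and the simplices of K are:

  0-simplices (10): [v_0], [v_1], [v_2], [v_3], [v_4], [v_5], [v_6], [v_7], [v_8], [v_9]
  1-simplices (22): (22 of them)
  2-simplices (11): (11 of them)

so the chain groups are C_0 ≅ Z^10, C_1 ≅ Z^22, C_2 ≅ Z^11.

Boundary ∂_1: C_1 → C_0 sends each edge [p,q] (with p < q) to q − p. For instance
  ∂[v_1,v_3] = [v_3] − [v_1].
As a 10×22 matrix over Z this has rank 9, with invariant factors (1,1,1,1,1,1,1,1,1).

Boundary ∂_2: C_2 → C_1 maps a triangle to the signed sum of its edges. For instance
  ∂[v_0,v_3,v_6] = [v_3,v_6] − [v_0,v_6] + [v_0,v_3],
  ∂[v_4,v_5,v_9] = [v_5,v_9] − [v_4,v_9] + [v_4,v_5].
As a 22×11 matrix over Z this has rank 11, with invariant factors (1,1,1,1,1,1,1,1,1,1,1).

From H_k ≅ ker(∂_k) / im(∂_{k+1}) we obtain:

  H_0: rank C_0 − rank ∂_1 = 10 − 9 = 1, and the invariant factors of ∂_1 are all 1, so H_0 = Z.
  H_1: rank ker ∂_1 − rank ∂_2 = (22 − 9) − 11 = 2, and the invariant factors of ∂_2 are all 1, so H_1 = Z^2.
  H_2: rank ker ∂_2 − rank ∂_3 = (11 − 11) − 0 = 0, and there is no ∂_3, so H_2 = 0.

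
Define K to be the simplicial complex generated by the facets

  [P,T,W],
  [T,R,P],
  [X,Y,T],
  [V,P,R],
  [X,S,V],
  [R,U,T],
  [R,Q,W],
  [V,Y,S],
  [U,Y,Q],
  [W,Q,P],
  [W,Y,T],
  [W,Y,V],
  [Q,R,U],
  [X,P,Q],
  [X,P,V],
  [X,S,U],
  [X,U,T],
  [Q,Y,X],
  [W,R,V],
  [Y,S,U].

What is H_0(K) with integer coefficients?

Order the vertices as P < Q < R < S < T < U < V < W < X < Y. Listing each simplex with vertices in this order, K has dimension 2 with simplices:

  0-simplices (10): P, Q, R, S, T, U, V, W, X, Y
  1-simplices (30): PQ, PR, PT, PV, PW, PX, QR, QU, QW, QX, QY, RT, RU, RV, RW, SU, SV, SX, SY, TU, TW, TX, TY, UX, UY, VW, VX, VY, WY, XY
  2-simplices (20): PQW, PQX, PRT, PRV, PTW, PVX, QRU, QRW, QUY, QXY, RTU, RVW, SUX, SUY, SVX, SVY, TUX, TWY, TXY, VWY

Hence C_0 ≅ Z^10, C_1 ≅ Z^30, C_2 ≅ Z^20.

∂_1: C_1 → C_0 maps an edge to its endpoints' difference, ∂[p,q] = q − p.
The 10×30 boundary matrix has rank 9 and Smith normal form diag(1,1,1,1,1,1,1,1,1).

Boundary ∂_2: C_2 → C_1 maps a triangle to the signed sum of its edges. For instance
  ∂VWY = WY − VY + VW,
  ∂TXY = XY − TY + TX.
As a 30×20 matrix over Z this has rank 20, with invariant factors (1,1,1,1,1,1,1,1,1,1,1,1,1,1,1,1,1,1,1,2).

Computing H_k = (kernel of ∂_k) / (image of ∂_{k+1}):

  H_0: rank C_0 − rank ∂_1 = 10 − 9 = 1, and the invariant factors of ∂_1 are all 1, so H_0 ≅ Z.

H_0 = Z.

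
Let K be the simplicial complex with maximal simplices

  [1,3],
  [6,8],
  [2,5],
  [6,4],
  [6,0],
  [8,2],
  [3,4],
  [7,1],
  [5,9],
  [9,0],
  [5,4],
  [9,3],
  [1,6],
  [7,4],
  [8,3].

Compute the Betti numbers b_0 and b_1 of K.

b_0 = 1, b_1 = 6.

We work with the vertex ordering 0 < 1 < 2 < 3 < 4 < 5 < 6 < 7 < 8 < 9. The simplices of K, each written with vertices in increasing order, are:

  0-simplices (10): [0], [1], [2], [3], [4], [5], [6], [7], [8], [9]
  1-simplices (15): [0,6], [0,9], [1,3], [1,6], [1,7], [2,5], [2,8], [3,4], [3,8], [3,9], [4,5], [4,6], [4,7], [5,9], [6,8]

giving chain groups C_0 ≅ Z^10, C_1 ≅ Z^15.

The boundary map ∂_1: C_1 → C_0 is given by ∂[p,q] = [q] − [p]. For instance
  ∂[4,5] = [5] − [4].
The resulting 10×15 matrix has rank 9, and its Smith normal form has invariant factors (1,1,1,1,1,1,1,1,1).

Now H_k = ker ∂_k / im ∂_{k+1}, so:

  H_0: rank C_0 − rank ∂_1 = 10 − 9 = 1, and the invariant factors of ∂_1 are all 1, so H_0 = Z.
  H_1: rank ker ∂_1 − rank ∂_2 = (15 − 9) − 0 = 6, and there is no ∂_2, so H_1 = Z^6.

Hence the Betti numbers are b_0 = 1, b_1 = 6.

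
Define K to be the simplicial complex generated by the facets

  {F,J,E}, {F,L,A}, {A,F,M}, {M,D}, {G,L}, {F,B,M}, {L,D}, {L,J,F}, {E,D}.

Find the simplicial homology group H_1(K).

H_1 = Z^2.

Order the vertices as A < B < D < E < F < G < J < L < M. Listing each simplex with vertices in this order, K has dimension 2 with simplices:

  0-simplices (9): A, B, D, E, F, G, J, L, M
  1-simplices (15): AF, AL, AM, BF, BM, DE, DL, DM, EF, EJ, FJ, FL, FM, GL, JL
  2-simplices (5): AFL, AFM, BFM, EFJ, FJL

Hence C_0 ≅ Z^9, C_1 ≅ Z^15, C_2 ≅ Z^5.

The boundary map ∂_1: C_1 → C_0 sends each edge [p,q] (with p < q) to q − p. For instance
  ∂FJ = J − F.
As a 9×15 matrix over Z this has rank 8, with invariant factors (1,1,1,1,1,1,1,1).

The boundary map ∂_2: C_2 → C_1 maps a triangle to the signed sum of its edges. For instance
  ∂EFJ = FJ − EJ + EF,
  ∂AFL = FL − AL + AF.
The resulting 15×5 matrix has rank 5, and its Smith normal form has invariant factors (1,1,1,1,1).

From H_k ≅ ker(∂_k) / im(∂_{k+1}) we obtain:

  H_1: rank ker ∂_1 − rank ∂_2 = (15 − 8) − 5 = 2, and the invariant factors of ∂_2 are all 1, so H_1 ≅ Z^2.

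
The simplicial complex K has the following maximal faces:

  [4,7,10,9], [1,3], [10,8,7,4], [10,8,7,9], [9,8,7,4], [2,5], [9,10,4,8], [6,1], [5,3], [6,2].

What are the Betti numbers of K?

We work with the vertex ordering 1 < 2 < 3 < 4 < 5 < 6 < 7 < 8 < 9 < 10. The simplices of K, each written with vertices in increasing order, are:

  0-simplices (10): [1], [2], [3], [4], [5], [6], [7], [8], [9], [10]
  1-simplices (15): [1,3], [1,6], [2,5], [2,6], [3,5], [4,7], [4,8], [4,9], [4,10], [7,8], [7,9], [7,10], [8,9], [8,10], [9,10]
  2-simplices (10): [4,7,8], [4,7,9], [4,7,10], [4,8,9], [4,8,10], [4,9,10], [7,8,9], [7,8,10], [7,9,10], [8,9,10]
  3-simplices (5): [4,7,8,9], [4,7,8,10], [4,7,9,10], [4,8,9,10], [7,8,9,10]

giving chain groups C_0 ≅ Z^10, C_1 ≅ Z^15, C_2 ≅ Z^10, C_3 ≅ Z^5.

∂_1: C_1 → C_0 sends each edge [p,q] (with p < q) to q − p. For instance
  ∂[7,8] = [8] − [7].
As a 10×15 matrix over Z this has rank 8, with invariant factors (1,1,1,1,1,1,1,1).

∂_2: C_2 → C_1 maps a triangle to the signed sum of its edges. For instance
  ∂[4,7,8] = [7,8] − [4,8] + [4,7],
  ∂[4,8,9] = [8,9] − [4,9] + [4,8].
As a 15×10 matrix over Z this has rank 6, with invariant factors (1,1,1,1,1,1).

The boundary map ∂_3: C_3 → C_2 sends each 3-simplex σ to the alternating sum Σ_i (−1)^i (σ with its i-th vertex removed). For instance
  ∂[4,7,9,10] = [7,9,10] − [4,9,10] + [4,7,10] − [4,7,9],
  ∂[7,8,9,10] = [8,9,10] − [7,9,10] + [7,8,10] − [7,8,9].
The resulting 10×5 matrix has rank 4, and its Smith normal form has invariant factors (1,1,1,1).

Reading off H_k = ker ∂_k / im ∂_{k+1}:

  H_0: rank C_0 − rank ∂_1 = 10 − 8 = 2, and the invariant factors of ∂_1 are all 1, so H_0 ≅ Z^2.
  H_1: rank ker ∂_1 − rank ∂_2 = (15 − 8) − 6 = 1, and the invariant factors of ∂_2 are all 1, so H_1 ≅ Z.
  H_2: rank ker ∂_2 − rank ∂_3 = (10 − 6) − 4 = 0, and the invariant factors of ∂_3 are all 1, so H_2 ≅ 0.
  H_3: rank ker ∂_3 − rank ∂_4 = (5 − 4) − 0 = 1, and there is no ∂_4, so H_3 ≅ Z.

As a check, the Euler characteristic is 10 − 15 + 10 − 5 = 0, which agrees with 2 − 1 + 0 − 1 = 0.

Hence the Betti numbers are b_0 = 2, b_1 = 1, b_2 = 0, b_3 = 1.

b_0 = 2, b_1 = 1, b_2 = 0, b_3 = 1.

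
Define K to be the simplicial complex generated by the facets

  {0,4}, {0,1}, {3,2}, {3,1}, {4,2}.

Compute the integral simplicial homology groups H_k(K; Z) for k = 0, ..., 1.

We work with the vertex ordering 0 < 1 < 2 < 3 < 4. The simplices of K, each written with vertices in increasing order, are:

  0-simplices (5): [0], [1], [2], [3], [4]
  1-simplices (5): [0,1], [0,4], [1,3], [2,3], [2,4]

so the chain groups are C_0 ≅ Z^5, C_1 ≅ Z^5.

∂_1: C_1 → C_0 sends each edge [p,q] (with p < q) to q − p. For instance
  ∂[0,1] = [1] − [0].
As a 5×5 matrix over Z this has rank 4, with invariant factors (1,1,1,1).

Now H_k = ker ∂_k / im ∂_{k+1}, so:

  H_0: rank C_0 − rank ∂_1 = 5 − 4 = 1, and the invariant factors of ∂_1 are all 1, so H_0 ≅ Z.
  H_1: rank ker ∂_1 − rank ∂_2 = (5 − 4) − 0 = 1, and there is no ∂_2, so H_1 ≅ Z.

As a check, the Euler characteristic is 5 − 5 = 0, which agrees with 1 − 1 = 0.

H_0 ≅ Z,  H_1 ≅ Z.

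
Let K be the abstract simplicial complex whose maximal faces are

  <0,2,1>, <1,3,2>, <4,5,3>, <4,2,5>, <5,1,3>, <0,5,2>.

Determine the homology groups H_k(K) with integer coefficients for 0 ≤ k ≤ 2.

H_0 = Z,  H_1 = Z,  H_2 = 0.

Take the total order 0 < 1 < 2 < 3 < 4 < 5 on the vertex set. Then K (dimension 2) consists of the simplices:

  0-simplices (6): [0], [1], [2], [3], [4], [5]
  1-simplices (12): [0,1], [0,2], [0,5], [1,2], [1,3], [1,5], [2,3], [2,4], [2,5], [3,4], [3,5], [4,5]
  2-simplices (6): [0,1,2], [0,2,5], [1,2,3], [1,3,5], [2,4,5], [3,4,5]

giving chain groups C_0 ≅ Z^6, C_1 ≅ Z^12, C_2 ≅ Z^6.

Boundary ∂_1: C_1 → C_0 sends each edge [p,q] (with p < q) to q − p. For instance
  ∂[1,2] = [2] − [1].
This gives a 6×12 integer matrix of rank 5; reducing to Smith normal form yields diagonal entries (1,1,1,1,1).

The boundary map ∂_2: C_2 → C_1 maps a triangle to the signed sum of its edges. For instance
  ∂[3,4,5] = [4,5] − [3,5] + [3,4],
  ∂[0,2,5] = [2,5] − [0,5] + [0,2].
As a 12×6 matrix over Z this has rank 6, with invariant factors (1,1,1,1,1,1).

From H_k ≅ ker(∂_k) / im(∂_{k+1}) we obtain:

  H_0: rank C_0 − rank ∂_1 = 6 − 5 = 1, and the invariant factors of ∂_1 are all 1, so H_0 ≅ Z.
  H_1: rank ker ∂_1 − rank ∂_2 = (12 − 5) − 6 = 1, and the invariant factors of ∂_2 are all 1, so H_1 ≅ Z.
  H_2: rank ker ∂_2 − rank ∂_3 = (6 − 6) − 0 = 0, and there is no ∂_3, so H_2 ≅ 0.

(K is a triangulation of the cylinder S^1 x I.)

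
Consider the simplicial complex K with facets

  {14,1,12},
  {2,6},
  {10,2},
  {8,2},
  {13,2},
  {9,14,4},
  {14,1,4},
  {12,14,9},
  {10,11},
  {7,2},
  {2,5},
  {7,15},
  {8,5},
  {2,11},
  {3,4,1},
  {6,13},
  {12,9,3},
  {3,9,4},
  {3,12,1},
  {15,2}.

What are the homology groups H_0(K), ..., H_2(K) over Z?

K has 15 vertices, 24 edges, 8 triangles.
rank ∂_0 = 0, rank ∂_1 = 13 ⇒ b_0 = 15 − 0 − 13 = 2; all invariant factors of ∂_1 are 1 so no torsion. So H_0 = Z^2.
rank ∂_1 = 13, rank ∂_2 = 7 ⇒ b_1 = 24 − 13 − 7 = 4; all invariant factors of ∂_2 are 1 so no torsion. So H_1 = Z^4.
rank ∂_2 = 7, rank ∂_3 = 0 ⇒ b_2 = 8 − 7 − 0 = 1. So H_2 = Z.

H_0 ≅ Z^2,  H_1 ≅ Z^4,  H_2 ≅ Z.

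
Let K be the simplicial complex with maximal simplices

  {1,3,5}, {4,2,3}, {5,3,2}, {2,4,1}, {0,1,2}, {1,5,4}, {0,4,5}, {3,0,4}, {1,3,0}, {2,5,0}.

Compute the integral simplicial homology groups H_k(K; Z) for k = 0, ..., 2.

Order the vertices as 0 < 1 < 2 < 3 < 4 < 5. Listing each simplex with vertices in this order, K has dimension 2 with simplices:

  0-simplices (6): [0], [1], [2], [3], [4], [5]
  1-simplices (15): [0,1], [0,2], [0,3], [0,4], [0,5], [1,2], [1,3], [1,4], [1,5], [2,3], [2,4], [2,5], [3,4], [3,5], [4,5]
  2-simplices (10): [0,1,2], [0,1,3], [0,2,5], [0,3,4], [0,4,5], [1,2,4], [1,3,5], [1,4,5], [2,3,4], [2,3,5]

giving chain groups C_0 ≅ Z^6, C_1 ≅ Z^15, C_2 ≅ Z^10.

The boundary map ∂_1: C_1 → C_0 sends each edge [p,q] (with p < q) to q − p.
As a 6×15 matrix over Z this has rank 5, with invariant factors (1,1,1,1,1).

Boundary ∂_2: C_2 → C_1 maps a triangle to the signed sum of its edges. For instance
  ∂[2,3,5] = [3,5] − [2,5] + [2,3],
  ∂[1,3,5] = [3,5] − [1,5] + [1,3].
As a 15×10 matrix over Z this has rank 10, with invariant factors (1,1,1,1,1,1,1,1,1,2).

Now H_k = ker ∂_k / im ∂_{k+1}, so:

  H_0: rank C_0 − rank ∂_1 = 6 − 5 = 1, and the invariant factors of ∂_1 are all 1, so H_0 = Z.
  H_1: rank ker ∂_1 − rank ∂_2 = (15 − 5) − 10 = 0, and ∂_2 has invariant factor 2 > 1, so H_1 = Z/2.
  H_2: rank ker ∂_2 − rank ∂_3 = (10 − 10) − 0 = 0, and there is no ∂_3, so H_2 = 0.

H_0 ≅ Z,  H_1 ≅ Z/2,  H_2 = 0.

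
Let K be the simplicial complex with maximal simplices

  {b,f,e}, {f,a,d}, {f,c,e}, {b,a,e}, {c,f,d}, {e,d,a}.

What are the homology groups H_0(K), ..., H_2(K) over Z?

We work with the vertex ordering a < b < c < d < e < f. The simplices of K, each written with vertices in increasing order, are:

  0-simplices (6): a, b, c, d, e, f
  1-simplices (12): ab, ad, ae, af, be, bf, cd, ce, cf, de, df, ef
  2-simplices (6): abe, ade, adf, bef, cdf, cef

giving chain groups C_0 ≅ Z^6, C_1 ≅ Z^12, C_2 ≅ Z^6.

Boundary ∂_1: C_1 → C_0 maps an edge to its endpoints' difference, ∂[p,q] = q − p. For instance
  ∂be = e − b.
This gives a 6×12 integer matrix of rank 5; reducing to Smith normal form yields diagonal entries (1,1,1,1,1).

∂_2: C_2 → C_1 sends each 2-simplex [p,q,r] to [q,r] − [p,r] + [p,q]. For instance
  ∂adf = df − af + ad,
  ∂bef = ef − bf + be.
The 12×6 boundary matrix has rank 6 and Smith normal form diag(1,1,1,1,1,1).

From H_k ≅ ker(∂_k) / im(∂_{k+1}) we obtain:

  H_0: rank C_0 − rank ∂_1 = 6 − 5 = 1, and the invariant factors of ∂_1 are all 1, so H_0 ≅ Z.
  H_1: rank ker ∂_1 − rank ∂_2 = (12 − 5) − 6 = 1, and the invariant factors of ∂_2 are all 1, so H_1 ≅ Z.
  H_2: rank ker ∂_2 − rank ∂_3 = (6 − 6) − 0 = 0, and there is no ∂_3, so H_2 ≅ 0.

As a check, the Euler characteristic is 6 − 12 + 6 = 0, which agrees with 1 − 1 + 0 = 0.

H_0 = Z,  H_1 = Z,  H_2 = 0.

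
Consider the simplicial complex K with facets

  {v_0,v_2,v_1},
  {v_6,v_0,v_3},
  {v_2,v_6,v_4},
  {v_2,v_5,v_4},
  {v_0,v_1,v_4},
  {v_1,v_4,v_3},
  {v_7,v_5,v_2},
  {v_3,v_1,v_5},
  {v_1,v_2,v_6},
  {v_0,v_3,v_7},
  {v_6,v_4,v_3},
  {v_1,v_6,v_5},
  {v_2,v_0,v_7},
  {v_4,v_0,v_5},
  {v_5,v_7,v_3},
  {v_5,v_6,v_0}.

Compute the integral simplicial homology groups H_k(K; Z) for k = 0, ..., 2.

H_0 ≅ Z,  H_1 ≅ Z^2,  H_2 ≅ Z.

Take the total order v_0 < v_1 < v_2 < v_3 < v_4 < v_5 < v_6 < v_7 on the vertex set. Then K (dimension 2) consists of the simplices:

  0-simplices (8): [v_0], [v_1], [v_2], [v_3], [v_4], [v_5], [v_6], [v_7]
  1-simplices (24): (24 of them)
  2-simplices (16): (16 of them)

so the chain groups are C_0 ≅ Z^8, C_1 ≅ Z^24, C_2 ≅ Z^16.

The boundary map ∂_1: C_1 → C_0 sends each edge [p,q] (with p < q) to q − p.
The resulting 8×24 matrix has rank 7, and its Smith normal form has invariant factors (1,1,1,1,1,1,1).

∂_2: C_2 → C_1 maps a triangle to the signed sum of its edges. For instance
  ∂[v_1,v_2,v_6] = [v_2,v_6] − [v_1,v_6] + [v_1,v_2],
  ∂[v_2,v_5,v_7] = [v_5,v_7] − [v_2,v_7] + [v_2,v_5].
The 24×16 boundary matrix has rank 15 and Smith normal form diag(1,1,1,1,1,1,1,1,1,1,1,1,1,1,1).

Reading off H_k = ker ∂_k / im ∂_{k+1}:

  H_0: rank C_0 − rank ∂_1 = 8 − 7 = 1, and the invariant factors of ∂_1 are all 1, so H_0 ≅ Z.
  H_1: rank ker ∂_1 − rank ∂_2 = (24 − 7) − 15 = 2, and the invariant factors of ∂_2 are all 1, so H_1 ≅ Z^2.
  H_2: rank ker ∂_2 − rank ∂_3 = (16 − 15) − 0 = 1, and there is no ∂_3, so H_2 ≅ Z.

As a check, the Euler characteristic is 8 − 24 + 16 = 0, which agrees with 1 − 2 + 1 = 0.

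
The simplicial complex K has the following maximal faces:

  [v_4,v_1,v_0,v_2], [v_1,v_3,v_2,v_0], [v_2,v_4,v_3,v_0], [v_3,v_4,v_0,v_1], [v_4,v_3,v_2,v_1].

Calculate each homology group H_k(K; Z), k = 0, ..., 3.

H_0 = Z,  H_1 = 0,  H_2 = 0,  H_3 = Z.

Take the total order v_0 < v_1 < v_2 < v_3 < v_4 on the vertex set. Then K (dimension 3) consists of the simplices:

  0-simplices (5): [v_0], [v_1], [v_2], [v_3], [v_4]
  1-simplices (10): [v_0,v_1], [v_0,v_2], [v_0,v_3], [v_0,v_4], [v_1,v_2], [v_1,v_3], [v_1,v_4], [v_2,v_3], [v_2,v_4], [v_3,v_4]
  2-simplices (10): [v_0,v_1,v_2], [v_0,v_1,v_3], [v_0,v_1,v_4], [v_0,v_2,v_3], [v_0,v_2,v_4], [v_0,v_3,v_4], [v_1,v_2,v_3], [v_1,v_2,v_4], [v_1,v_3,v_4], [v_2,v_3,v_4]
  3-simplices (5): [v_0,v_1,v_2,v_3], [v_0,v_1,v_2,v_4], [v_0,v_1,v_3,v_4], [v_0,v_2,v_3,v_4], [v_1,v_2,v_3,v_4]

giving chain groups C_0 ≅ Z^5, C_1 ≅ Z^10, C_2 ≅ Z^10, C_3 ≅ Z^5.

The boundary map ∂_1: C_1 → C_0 is given by ∂[p,q] = [q] − [p]. For instance
  ∂[v_1,v_2] = [v_2] − [v_1].
The 5×10 boundary matrix has rank 4 and Smith normal form diag(1,1,1,1).

Boundary ∂_2: C_2 → C_1 sends each 2-simplex [p,q,r] to [q,r] − [p,r] + [p,q]. For instance
  ∂[v_0,v_1,v_3] = [v_1,v_3] − [v_0,v_3] + [v_0,v_1],
  ∂[v_0,v_3,v_4] = [v_3,v_4] − [v_0,v_4] + [v_0,v_3].
This gives a 10×10 integer matrix of rank 6; reducing to Smith normal form yields diagonal entries (1,1,1,1,1,1).

Boundary ∂_3: C_3 → C_2 sends each 3-simplex σ to the alternating sum Σ_i (−1)^i (σ with its i-th vertex removed). For instance
  ∂[v_0,v_2,v_3,v_4] = [v_2,v_3,v_4] − [v_0,v_3,v_4] + [v_0,v_2,v_4] − [v_0,v_2,v_3],
  ∂[v_1,v_2,v_3,v_4] = [v_2,v_3,v_4] − [v_1,v_3,v_4] + [v_1,v_2,v_4] − [v_1,v_2,v_3].
The 10×5 boundary matrix has rank 4 and Smith normal form diag(1,1,1,1).

From H_k ≅ ker(∂_k) / im(∂_{k+1}) we obtain:

  H_0: rank C_0 − rank ∂_1 = 5 − 4 = 1, and the invariant factors of ∂_1 are all 1, so H_0 = Z.
  H_1: rank ker ∂_1 − rank ∂_2 = (10 − 4) − 6 = 0, and the invariant factors of ∂_2 are all 1, so H_1 = 0.
  H_2: rank ker ∂_2 − rank ∂_3 = (10 − 6) − 4 = 0, and the invariant factors of ∂_3 are all 1, so H_2 = 0.
  H_3: rank ker ∂_3 − rank ∂_4 = (5 − 4) − 0 = 1, and there is no ∂_4, so H_3 = Z.

As a check, the Euler characteristic is 5 − 10 + 10 − 5 = 0, which agrees with 1 − 0 + 0 − 1 = 0.
(K is a triangulation of the 3-sphere S^3.)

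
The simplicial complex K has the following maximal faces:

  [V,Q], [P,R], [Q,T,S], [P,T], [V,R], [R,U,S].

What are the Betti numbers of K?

b_0 = 1, b_1 = 2, b_2 = 0.

Fix the vertex order P < Q < R < S < T < U < V and write every simplex with vertices in increasing order. Then dim K = 2 and the simplices of K are:

  0-simplices (7): P, Q, R, S, T, U, V
  1-simplices (10): PR, PT, QS, QT, QV, RS, RU, RV, ST, SU
  2-simplices (2): QST, RSU

so the chain groups are C_0 ≅ Z^7, C_1 ≅ Z^10, C_2 ≅ Z^2.

∂_1: C_1 → C_0 sends each edge [p,q] (with p < q) to q − p.
This gives a 7×10 integer matrix of rank 6; reducing to Smith normal form yields diagonal entries (1,1,1,1,1,1).

The boundary map ∂_2: C_2 → C_1 acts by ∂[p,q,r] = [q,r] − [p,r] + [p,q]. For instance
  ∂RSU = SU − RU + RS,
  ∂QST = ST − QT + QS.
This gives a 10×2 integer matrix of rank 2; reducing to Smith normal form yields diagonal entries (1,1).

Reading off H_k = ker ∂_k / im ∂_{k+1}:

  H_0: rank C_0 − rank ∂_1 = 7 − 6 = 1, and the invariant factors of ∂_1 are all 1, so H_0 = Z.
  H_1: rank ker ∂_1 − rank ∂_2 = (10 − 6) − 2 = 2, and the invariant factors of ∂_2 are all 1, so H_1 = Z^2.
  H_2: rank ker ∂_2 − rank ∂_3 = (2 − 2) − 0 = 0, and there is no ∂_3, so H_2 = 0.

As a check, the Euler characteristic is 7 − 10 + 2 = -1, which agrees with 1 − 2 + 0 = -1.

Hence the Betti numbers are b_0 = 1, b_1 = 2, b_2 = 0.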